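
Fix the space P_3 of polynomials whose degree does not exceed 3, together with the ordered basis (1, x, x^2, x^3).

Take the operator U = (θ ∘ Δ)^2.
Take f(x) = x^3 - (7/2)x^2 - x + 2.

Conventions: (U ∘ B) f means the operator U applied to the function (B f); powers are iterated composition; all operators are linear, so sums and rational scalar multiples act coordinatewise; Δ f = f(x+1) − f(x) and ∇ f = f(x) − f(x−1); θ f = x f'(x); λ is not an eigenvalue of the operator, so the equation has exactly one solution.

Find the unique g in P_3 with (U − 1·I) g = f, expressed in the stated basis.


the result is g(x) = -x^3 + (7/2)x^2 - 11x - 2

write g with unknown coordinates in the stated basis and equate coefficients in (U − 1·I) g = f
solving from the highest basis element down gives g = -x^3 + (7/2)x^2 - 11x - 2
check: U g = -12x
so U g − 1·g = x^3 - (7/2)x^2 - x + 2 = f ✓


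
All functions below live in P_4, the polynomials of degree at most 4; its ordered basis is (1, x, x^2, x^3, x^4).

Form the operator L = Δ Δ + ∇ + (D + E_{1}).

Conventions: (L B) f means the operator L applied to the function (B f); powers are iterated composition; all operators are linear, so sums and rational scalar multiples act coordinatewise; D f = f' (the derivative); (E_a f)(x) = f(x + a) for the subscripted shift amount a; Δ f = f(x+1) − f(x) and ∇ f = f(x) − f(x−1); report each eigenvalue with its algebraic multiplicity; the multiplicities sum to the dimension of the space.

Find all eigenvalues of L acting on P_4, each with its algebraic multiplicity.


image of 1: 1
image of x: x + 3
image of x^2: x^2 + 6x + 2
image of x^3: x^3 + 9x^2 + 6x + 8
image of x^4: x^4 + 12x^3 + 12x^2 + 32x + 14
the matrix is upper triangular; its diagonal is (1, 1, 1, 1, 1)
for a triangular matrix the eigenvalues are the diagonal entries, with algebraic multiplicity their repetition count

λ = 1 (multiplicity 5)


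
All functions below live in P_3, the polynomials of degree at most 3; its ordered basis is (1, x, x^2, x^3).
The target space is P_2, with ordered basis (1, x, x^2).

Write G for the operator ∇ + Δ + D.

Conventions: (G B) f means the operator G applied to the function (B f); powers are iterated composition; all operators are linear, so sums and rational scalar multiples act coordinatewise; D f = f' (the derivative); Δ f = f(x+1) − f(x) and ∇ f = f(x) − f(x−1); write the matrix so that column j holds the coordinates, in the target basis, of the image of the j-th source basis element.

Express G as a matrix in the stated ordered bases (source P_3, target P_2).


the matrix is [[0, 3, 0, 2]; [0, 0, 6, 0]; [0, 0, 0, 9]] (rows listed top to bottom)

image of 1: 0
image of x: 3
image of x^2: 6x
image of x^3: 9x^2 + 2
each image's coordinates form column j of the matrix


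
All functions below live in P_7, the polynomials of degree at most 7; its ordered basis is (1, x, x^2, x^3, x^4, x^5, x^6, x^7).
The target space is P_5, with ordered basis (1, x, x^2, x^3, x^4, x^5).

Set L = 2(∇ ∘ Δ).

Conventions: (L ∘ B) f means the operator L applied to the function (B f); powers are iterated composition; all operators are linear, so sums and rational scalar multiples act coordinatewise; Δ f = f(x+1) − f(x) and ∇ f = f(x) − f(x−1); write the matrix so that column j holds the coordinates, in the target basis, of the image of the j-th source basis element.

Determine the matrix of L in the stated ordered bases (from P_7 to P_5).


the matrix is [[0, 0, 4, 0, 4, 0, 4, 0]; [0, 0, 0, 12, 0, 20, 0, 28]; [0, 0, 0, 0, 24, 0, 60, 0]; [0, 0, 0, 0, 0, 40, 0, 140]; [0, 0, 0, 0, 0, 0, 60, 0]; [0, 0, 0, 0, 0, 0, 0, 84]] (rows listed top to bottom)

image of 1: 0
image of x: 0
image of x^2: 4
image of x^3: 12x
image of x^4: 24x^2 + 4
image of x^5: 40x^3 + 20x
image of x^6: 60x^4 + 60x^2 + 4
image of x^7: 84x^5 + 140x^3 + 28x
each image's coordinates form column j of the matrix


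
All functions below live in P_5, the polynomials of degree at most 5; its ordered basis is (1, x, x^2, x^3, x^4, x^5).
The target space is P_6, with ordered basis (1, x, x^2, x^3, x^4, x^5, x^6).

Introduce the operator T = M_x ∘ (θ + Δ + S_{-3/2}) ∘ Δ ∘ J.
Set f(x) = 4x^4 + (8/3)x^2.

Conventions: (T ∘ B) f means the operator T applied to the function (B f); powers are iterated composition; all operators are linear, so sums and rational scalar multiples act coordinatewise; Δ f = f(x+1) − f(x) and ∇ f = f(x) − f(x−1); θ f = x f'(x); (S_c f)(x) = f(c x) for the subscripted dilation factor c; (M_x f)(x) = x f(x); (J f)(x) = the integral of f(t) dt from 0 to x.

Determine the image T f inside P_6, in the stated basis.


the image equals g(x) = (145/4)x^5 + 13x^4 + (280/3)x^3 + 58x^2 + (1396/45)x

J f = (4/5)x^5 + (8/9)x^3
Δ J f = 4x^4 + 8x^3 + (32/3)x^2 + (20/3)x + 76/45
θ (Δ ∘ J) f = 16x^4 + 24x^3 + (64/3)x^2 + (20/3)x
Δ (Δ ∘ J) f = 16x^3 + 48x^2 + (184/3)x + 88/3
S_{-3/2} (Δ ∘ J) f = (81/4)x^4 - 27x^3 + 24x^2 - 10x + 76/45
(θ + Δ + S_{-3/2}) (Δ ∘ J) f = (145/4)x^4 + 13x^3 + (280/3)x^2 + 58x + 1396/45
M_x (θ + Δ + S_{-3/2}) (Δ ∘ J) f = (145/4)x^5 + 13x^4 + (280/3)x^3 + 58x^2 + (1396/45)x


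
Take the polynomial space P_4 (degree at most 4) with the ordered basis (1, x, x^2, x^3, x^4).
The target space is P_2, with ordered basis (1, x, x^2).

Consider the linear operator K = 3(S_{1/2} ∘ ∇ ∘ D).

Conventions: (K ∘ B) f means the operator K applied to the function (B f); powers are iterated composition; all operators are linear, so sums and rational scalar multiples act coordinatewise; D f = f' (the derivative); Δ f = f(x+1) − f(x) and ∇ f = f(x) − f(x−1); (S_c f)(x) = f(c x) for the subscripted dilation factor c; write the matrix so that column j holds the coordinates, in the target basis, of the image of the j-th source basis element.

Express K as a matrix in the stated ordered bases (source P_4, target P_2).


the matrix is [[0, 0, 6, -9, 12]; [0, 0, 0, 9, -18]; [0, 0, 0, 0, 9]] (rows listed top to bottom)

image of 1: 0
image of x: 0
image of x^2: 6
image of x^3: 9x - 9
image of x^4: 9x^2 - 18x + 12
each image's coordinates form column j of the matrix


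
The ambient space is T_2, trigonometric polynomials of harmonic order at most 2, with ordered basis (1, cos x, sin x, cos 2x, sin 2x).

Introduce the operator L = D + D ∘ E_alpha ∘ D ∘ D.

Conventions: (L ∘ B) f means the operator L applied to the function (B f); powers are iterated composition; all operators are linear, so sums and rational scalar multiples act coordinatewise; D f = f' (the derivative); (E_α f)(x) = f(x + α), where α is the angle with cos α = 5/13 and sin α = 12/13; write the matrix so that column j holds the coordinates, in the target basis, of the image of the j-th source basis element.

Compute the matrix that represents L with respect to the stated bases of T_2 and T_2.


the matrix is [[0, 0, 0, 0, 0]; [0, 12/13, 8/13, 0, 0]; [0, -8/13, 12/13, 0, 0]; [0, 0, 0, 960/169, 1290/169]; [0, 0, 0, -1290/169, 960/169]] (rows listed top to bottom)

image of 1: 0
image of cos x: (12/13)cos x - (8/13)sin x
image of sin x: (8/13)cos x + (12/13)sin x
image of cos 2x: (960/169)cos 2x - (1290/169)sin 2x
image of sin 2x: (1290/169)cos 2x + (960/169)sin 2x
each image's coordinates form column j of the matrix


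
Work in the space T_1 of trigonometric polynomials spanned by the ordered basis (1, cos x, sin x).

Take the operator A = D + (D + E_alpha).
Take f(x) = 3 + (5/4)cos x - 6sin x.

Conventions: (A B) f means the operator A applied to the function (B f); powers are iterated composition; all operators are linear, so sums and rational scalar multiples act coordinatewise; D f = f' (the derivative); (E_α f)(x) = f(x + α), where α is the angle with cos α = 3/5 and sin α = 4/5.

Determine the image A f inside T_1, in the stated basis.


the result is g(x) = 3 - (321/20)cos x - (71/10)sin x

D f = -6cos x - (5/4)sin x
D f = -6cos x - (5/4)sin x
E_alpha f = 3 - (81/20)cos x - (23/5)sin x
(D + E_alpha) f = 3 - (201/20)cos x - (117/20)sin x
(D + (D + E_alpha)) f = 3 - (321/20)cos x - (71/10)sin x


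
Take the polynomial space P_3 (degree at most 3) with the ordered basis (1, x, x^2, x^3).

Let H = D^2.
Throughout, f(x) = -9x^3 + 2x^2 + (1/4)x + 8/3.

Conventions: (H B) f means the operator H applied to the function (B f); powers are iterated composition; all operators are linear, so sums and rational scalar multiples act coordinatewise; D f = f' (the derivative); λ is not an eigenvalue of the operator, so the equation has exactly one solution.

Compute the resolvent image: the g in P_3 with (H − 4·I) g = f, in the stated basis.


g(x) = (9/4)x^3 - (1/2)x^2 + (53/16)x - 11/12

write g with unknown coordinates in the stated basis and equate coefficients in (H − 4·I) g = f
solving from the highest basis element down gives g = (9/4)x^3 - (1/2)x^2 + (53/16)x - 11/12
check: H g = (27/2)x - 1
so H g − 4·g = -9x^3 + 2x^2 + (1/4)x + 8/3 = f ✓


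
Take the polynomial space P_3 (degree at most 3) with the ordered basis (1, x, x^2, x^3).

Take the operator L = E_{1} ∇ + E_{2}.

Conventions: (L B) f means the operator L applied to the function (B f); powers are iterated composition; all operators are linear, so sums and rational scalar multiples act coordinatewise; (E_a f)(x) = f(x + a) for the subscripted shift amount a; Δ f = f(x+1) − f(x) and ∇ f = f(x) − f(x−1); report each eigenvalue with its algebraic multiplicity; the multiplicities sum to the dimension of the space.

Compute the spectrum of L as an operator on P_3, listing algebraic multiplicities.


image of 1: 1
image of x: x + 3
image of x^2: x^2 + 6x + 5
image of x^3: x^3 + 9x^2 + 15x + 9
the matrix is upper triangular; its diagonal is (1, 1, 1, 1)
for a triangular matrix the eigenvalues are the diagonal entries, with algebraic multiplicity their repetition count

λ = 1 (multiplicity 4)


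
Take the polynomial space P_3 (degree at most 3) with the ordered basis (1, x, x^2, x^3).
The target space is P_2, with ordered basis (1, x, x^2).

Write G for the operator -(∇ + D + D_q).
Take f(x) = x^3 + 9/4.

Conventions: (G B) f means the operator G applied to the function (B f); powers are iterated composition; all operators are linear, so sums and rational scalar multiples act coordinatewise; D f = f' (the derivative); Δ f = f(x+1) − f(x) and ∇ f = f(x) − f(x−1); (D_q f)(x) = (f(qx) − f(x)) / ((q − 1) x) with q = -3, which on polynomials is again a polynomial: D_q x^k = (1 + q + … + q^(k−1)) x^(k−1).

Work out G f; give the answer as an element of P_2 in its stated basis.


∇ f = 3x^2 - 3x + 1
D f = 3x^2
D_q f = 7x^2
(∇ + D + D_q) f = 13x^2 - 3x + 1
(-(∇ + D + D_q)) f = -13x^2 + 3x - 1

the result is g(x) = -13x^2 + 3x - 1


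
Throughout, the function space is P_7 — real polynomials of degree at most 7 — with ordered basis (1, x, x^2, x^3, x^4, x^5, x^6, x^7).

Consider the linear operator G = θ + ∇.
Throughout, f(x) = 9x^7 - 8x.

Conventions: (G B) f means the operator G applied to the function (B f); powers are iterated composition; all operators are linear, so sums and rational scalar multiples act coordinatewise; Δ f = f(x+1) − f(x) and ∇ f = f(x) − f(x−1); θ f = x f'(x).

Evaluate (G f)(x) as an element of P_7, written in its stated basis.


g(x) = 63x^7 + 63x^6 - 189x^5 + 315x^4 - 315x^3 + 189x^2 - 71x + 1

θ f = 63x^7 - 8x
∇ f = 63x^6 - 189x^5 + 315x^4 - 315x^3 + 189x^2 - 63x + 1
(θ + ∇) f = 63x^7 + 63x^6 - 189x^5 + 315x^4 - 315x^3 + 189x^2 - 71x + 1


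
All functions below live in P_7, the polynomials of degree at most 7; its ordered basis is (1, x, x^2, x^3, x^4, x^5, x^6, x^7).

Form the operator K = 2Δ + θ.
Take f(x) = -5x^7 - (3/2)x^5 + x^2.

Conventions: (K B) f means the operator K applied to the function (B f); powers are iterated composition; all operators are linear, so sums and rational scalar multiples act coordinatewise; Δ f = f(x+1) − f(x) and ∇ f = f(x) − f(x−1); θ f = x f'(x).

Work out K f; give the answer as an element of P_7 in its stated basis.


g(x) = -35x^7 - 70x^6 - (435/2)x^5 - 365x^4 - 380x^3 - 238x^2 - 81x - 11

Δ f = -35x^6 - 105x^5 - (365/2)x^4 - 190x^3 - 120x^2 - (81/2)x - 11/2
(2Δ) f = -70x^6 - 210x^5 - 365x^4 - 380x^3 - 240x^2 - 81x - 11
θ f = -35x^7 - (15/2)x^5 + 2x^2
(2Δ + θ) f = -35x^7 - 70x^6 - (435/2)x^5 - 365x^4 - 380x^3 - 238x^2 - 81x - 11


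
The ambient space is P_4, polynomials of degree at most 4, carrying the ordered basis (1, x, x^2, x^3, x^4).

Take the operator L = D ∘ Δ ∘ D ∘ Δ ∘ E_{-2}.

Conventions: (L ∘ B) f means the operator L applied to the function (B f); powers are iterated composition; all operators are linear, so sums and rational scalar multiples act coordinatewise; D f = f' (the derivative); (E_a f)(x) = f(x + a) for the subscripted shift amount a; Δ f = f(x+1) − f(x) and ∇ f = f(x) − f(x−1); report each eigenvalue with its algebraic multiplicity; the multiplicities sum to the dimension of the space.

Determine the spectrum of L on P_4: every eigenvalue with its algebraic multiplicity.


λ = 0 (multiplicity 5)

image of 1: 0
image of x: 0
image of x^2: 0
image of x^3: 0
image of x^4: 24
the matrix is upper triangular; its diagonal is (0, 0, 0, 0, 0)
for a triangular matrix the eigenvalues are the diagonal entries, with algebraic multiplicity their repetition count


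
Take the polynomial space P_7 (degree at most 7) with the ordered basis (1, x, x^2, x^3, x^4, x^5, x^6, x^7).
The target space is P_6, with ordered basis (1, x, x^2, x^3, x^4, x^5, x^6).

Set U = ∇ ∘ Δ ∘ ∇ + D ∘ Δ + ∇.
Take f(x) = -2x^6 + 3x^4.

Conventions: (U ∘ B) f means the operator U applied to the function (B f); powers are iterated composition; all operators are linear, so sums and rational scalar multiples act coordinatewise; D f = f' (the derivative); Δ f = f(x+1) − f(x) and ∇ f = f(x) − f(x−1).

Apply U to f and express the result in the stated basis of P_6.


∇ f = -12x^5 + 30x^4 - 28x^3 + 12x^2 - 1
Δ ∇ f = -60x^4 - 24x^2 + 2
∇ Δ ∇ f = -240x^3 + 360x^2 - 288x + 84
Δ f = -12x^5 - 30x^4 - 28x^3 - 12x^2 + 1
D Δ f = -60x^4 - 120x^3 - 84x^2 - 24x
∇ f = -12x^5 + 30x^4 - 28x^3 + 12x^2 - 1
(∇ ∘ Δ ∘ ∇ + D ∘ Δ + ∇) f = -12x^5 - 30x^4 - 388x^3 + 288x^2 - 312x + 83

the image equals g(x) = -12x^5 - 30x^4 - 388x^3 + 288x^2 - 312x + 83


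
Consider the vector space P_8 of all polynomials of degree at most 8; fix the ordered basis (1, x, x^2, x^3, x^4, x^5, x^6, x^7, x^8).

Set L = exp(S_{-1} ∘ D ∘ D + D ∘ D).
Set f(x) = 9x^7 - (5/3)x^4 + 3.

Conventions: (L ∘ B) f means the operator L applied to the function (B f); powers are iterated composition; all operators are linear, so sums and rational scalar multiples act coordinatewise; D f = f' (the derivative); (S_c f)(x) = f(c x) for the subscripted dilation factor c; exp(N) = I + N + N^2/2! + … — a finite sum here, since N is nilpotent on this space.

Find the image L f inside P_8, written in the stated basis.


the result is g(x) = 9x^7 - (5/3)x^4 - 40x^2 - 77

order-1 term: -40x^2
order-2 term: -80
the series for exp(S_{-1} ∘ D ∘ D + D ∘ D) f terminates at order 2
exp(S_{-1} ∘ D ∘ D + D ∘ D) f = 9x^7 - (5/3)x^4 - 40x^2 - 77


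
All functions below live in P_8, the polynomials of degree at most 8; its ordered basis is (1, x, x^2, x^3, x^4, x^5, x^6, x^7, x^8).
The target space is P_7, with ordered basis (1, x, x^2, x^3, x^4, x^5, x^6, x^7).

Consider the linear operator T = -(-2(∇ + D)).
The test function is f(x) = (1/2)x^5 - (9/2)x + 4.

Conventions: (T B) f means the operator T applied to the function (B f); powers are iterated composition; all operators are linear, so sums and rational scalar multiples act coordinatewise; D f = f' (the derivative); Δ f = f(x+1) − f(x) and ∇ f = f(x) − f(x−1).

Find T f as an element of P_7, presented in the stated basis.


∇ f = (5/2)x^4 - 5x^3 + 5x^2 - (5/2)x - 4
D f = (5/2)x^4 - 9/2
(∇ + D) f = 5x^4 - 5x^3 + 5x^2 - (5/2)x - 17/2
(-2(∇ + D)) f = -10x^4 + 10x^3 - 10x^2 + 5x + 17
(-(-2(∇ + D))) f = 10x^4 - 10x^3 + 10x^2 - 5x - 17

the result is g(x) = 10x^4 - 10x^3 + 10x^2 - 5x - 17


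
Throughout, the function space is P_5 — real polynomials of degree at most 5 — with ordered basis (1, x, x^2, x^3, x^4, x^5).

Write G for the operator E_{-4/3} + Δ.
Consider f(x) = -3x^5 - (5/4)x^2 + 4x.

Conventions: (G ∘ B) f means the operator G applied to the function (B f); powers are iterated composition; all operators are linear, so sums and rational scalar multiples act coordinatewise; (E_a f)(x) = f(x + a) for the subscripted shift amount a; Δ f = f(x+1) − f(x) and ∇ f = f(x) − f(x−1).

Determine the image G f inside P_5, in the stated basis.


the image equals g(x) = -3x^5 + 5x^4 - (250/3)x^3 + (1435/36)x^2 - (3109/54)x + 1567/324

E_{-4/3} f = -3x^5 + 20x^4 - (160/3)x^3 + (2515/36)x^2 - (1082/27)x + 412/81
Δ f = -15x^4 - 30x^3 - 30x^2 - (35/2)x - 1/4
(E_{-4/3} + Δ) f = -3x^5 + 5x^4 - (250/3)x^3 + (1435/36)x^2 - (3109/54)x + 1567/324


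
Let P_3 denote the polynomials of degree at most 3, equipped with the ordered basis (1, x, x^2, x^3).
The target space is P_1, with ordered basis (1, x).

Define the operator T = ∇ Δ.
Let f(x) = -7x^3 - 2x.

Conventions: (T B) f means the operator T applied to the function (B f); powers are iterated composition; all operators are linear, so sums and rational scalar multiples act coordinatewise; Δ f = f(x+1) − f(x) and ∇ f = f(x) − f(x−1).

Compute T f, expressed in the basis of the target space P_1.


the result is g(x) = -42x

Δ f = -21x^2 - 21x - 9
∇ Δ f = -42x


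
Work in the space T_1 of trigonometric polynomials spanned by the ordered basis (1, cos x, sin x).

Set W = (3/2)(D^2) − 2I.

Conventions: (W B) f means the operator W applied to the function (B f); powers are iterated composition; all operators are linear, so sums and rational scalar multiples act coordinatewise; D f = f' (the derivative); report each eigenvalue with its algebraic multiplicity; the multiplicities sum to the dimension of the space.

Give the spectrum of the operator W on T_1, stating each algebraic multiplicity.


image of 1: -2
image of cos x: -(7/2)cos x
image of sin x: -(7/2)sin x
the matrix is diagonal; its diagonal is (-2, -7/2, -7/2)
for a triangular matrix the eigenvalues are the diagonal entries, with algebraic multiplicity their repetition count

λ = -7/2 (multiplicity 2), λ = -2 (multiplicity 1)


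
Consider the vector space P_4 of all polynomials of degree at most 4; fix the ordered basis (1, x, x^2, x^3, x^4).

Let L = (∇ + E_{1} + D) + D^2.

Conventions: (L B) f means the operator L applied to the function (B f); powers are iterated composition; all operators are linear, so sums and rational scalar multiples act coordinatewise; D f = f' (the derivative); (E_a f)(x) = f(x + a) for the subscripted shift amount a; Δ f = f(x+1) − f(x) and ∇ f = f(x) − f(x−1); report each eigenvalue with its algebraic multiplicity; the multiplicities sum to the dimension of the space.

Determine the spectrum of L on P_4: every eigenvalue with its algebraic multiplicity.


image of 1: 1
image of x: x + 3
image of x^2: x^2 + 6x + 2
image of x^3: x^3 + 9x^2 + 6x + 2
image of x^4: x^4 + 12x^3 + 12x^2 + 8x
the matrix is upper triangular; its diagonal is (1, 1, 1, 1, 1)
for a triangular matrix the eigenvalues are the diagonal entries, with algebraic multiplicity their repetition count

λ = 1 (multiplicity 5)


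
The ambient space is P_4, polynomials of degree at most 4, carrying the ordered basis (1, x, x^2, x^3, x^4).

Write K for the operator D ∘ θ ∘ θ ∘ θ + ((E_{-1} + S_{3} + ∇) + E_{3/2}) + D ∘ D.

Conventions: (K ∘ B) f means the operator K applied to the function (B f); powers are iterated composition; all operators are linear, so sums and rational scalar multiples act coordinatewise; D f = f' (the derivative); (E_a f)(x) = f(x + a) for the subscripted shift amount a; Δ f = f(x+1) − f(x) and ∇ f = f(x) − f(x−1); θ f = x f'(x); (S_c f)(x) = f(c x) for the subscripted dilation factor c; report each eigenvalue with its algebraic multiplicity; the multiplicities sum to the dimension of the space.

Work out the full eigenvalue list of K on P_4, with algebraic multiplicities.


image of 1: 3
image of x: 5x + 5/2
image of x^2: 11x^2 + 19x + 17/4
image of x^3: 29x^3 + (171/2)x^2 + (51/4)x + 27/8
image of x^4: 83x^4 + 262x^3 + (51/2)x^2 + (27/2)x + 81/16
the matrix is upper triangular; its diagonal is (3, 5, 11, 29, 83)
for a triangular matrix the eigenvalues are the diagonal entries, with algebraic multiplicity their repetition count

λ = 3 (multiplicity 1), λ = 5 (multiplicity 1), λ = 11 (multiplicity 1), λ = 29 (multiplicity 1), λ = 83 (multiplicity 1)


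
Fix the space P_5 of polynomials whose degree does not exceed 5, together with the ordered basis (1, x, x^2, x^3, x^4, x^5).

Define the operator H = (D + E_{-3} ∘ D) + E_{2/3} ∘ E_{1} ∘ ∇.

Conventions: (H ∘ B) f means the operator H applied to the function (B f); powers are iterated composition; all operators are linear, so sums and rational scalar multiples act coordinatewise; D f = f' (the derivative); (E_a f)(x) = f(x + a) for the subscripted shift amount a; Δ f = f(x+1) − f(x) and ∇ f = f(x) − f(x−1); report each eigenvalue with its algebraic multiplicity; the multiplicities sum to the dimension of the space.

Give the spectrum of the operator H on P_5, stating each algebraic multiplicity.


image of 1: 0
image of x: 3
image of x^2: 6x - 11/3
image of x^3: 9x^2 - 11x + 94/3
image of x^4: 12x^3 - 22x^2 + (376/3)x - 2713/27
image of x^5: 15x^4 - (110/3)x^3 + (940/3)x^2 - (13565/27)x + 33836/81
the matrix is upper triangular; its diagonal is (0, 0, 0, 0, 0, 0)
for a triangular matrix the eigenvalues are the diagonal entries, with algebraic multiplicity their repetition count

λ = 0 (multiplicity 6)


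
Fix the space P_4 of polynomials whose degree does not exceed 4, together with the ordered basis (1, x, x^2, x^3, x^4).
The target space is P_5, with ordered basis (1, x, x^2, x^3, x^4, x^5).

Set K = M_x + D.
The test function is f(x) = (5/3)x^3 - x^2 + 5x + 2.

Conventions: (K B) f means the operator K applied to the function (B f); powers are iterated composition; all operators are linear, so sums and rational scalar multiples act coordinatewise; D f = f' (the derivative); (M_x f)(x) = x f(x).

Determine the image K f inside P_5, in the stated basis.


M_x f = (5/3)x^4 - x^3 + 5x^2 + 2x
D f = 5x^2 - 2x + 5
(M_x + D) f = (5/3)x^4 - x^3 + 10x^2 + 5

the result is g(x) = (5/3)x^4 - x^3 + 10x^2 + 5


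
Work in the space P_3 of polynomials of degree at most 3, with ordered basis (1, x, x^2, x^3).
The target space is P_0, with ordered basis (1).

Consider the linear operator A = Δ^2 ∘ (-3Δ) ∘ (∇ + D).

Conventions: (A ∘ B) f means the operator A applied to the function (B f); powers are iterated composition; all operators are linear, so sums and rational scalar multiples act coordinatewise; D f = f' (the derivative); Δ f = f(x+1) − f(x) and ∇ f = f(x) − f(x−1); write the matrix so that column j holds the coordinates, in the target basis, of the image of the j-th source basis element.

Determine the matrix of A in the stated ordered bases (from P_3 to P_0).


image of 1: 0
image of x: 0
image of x^2: 0
image of x^3: 0
each image's coordinates form column j of the matrix

the matrix is [[0, 0, 0, 0]] (rows listed top to bottom)


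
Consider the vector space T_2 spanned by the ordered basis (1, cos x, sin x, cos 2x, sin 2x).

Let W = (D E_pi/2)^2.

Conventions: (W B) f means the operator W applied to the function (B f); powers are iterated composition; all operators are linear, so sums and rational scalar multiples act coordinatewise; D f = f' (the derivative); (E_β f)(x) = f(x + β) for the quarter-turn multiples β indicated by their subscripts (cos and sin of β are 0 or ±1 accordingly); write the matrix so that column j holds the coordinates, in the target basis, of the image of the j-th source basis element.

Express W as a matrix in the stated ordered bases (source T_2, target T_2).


the matrix is [[0, 0, 0, 0, 0]; [0, 1, 0, 0, 0]; [0, 0, 1, 0, 0]; [0, 0, 0, -4, 0]; [0, 0, 0, 0, -4]] (rows listed top to bottom)

image of 1: 0
image of cos x: cos x
image of sin x: sin x
image of cos 2x: -4cos 2x
image of sin 2x: -4sin 2x
each image's coordinates form column j of the matrix


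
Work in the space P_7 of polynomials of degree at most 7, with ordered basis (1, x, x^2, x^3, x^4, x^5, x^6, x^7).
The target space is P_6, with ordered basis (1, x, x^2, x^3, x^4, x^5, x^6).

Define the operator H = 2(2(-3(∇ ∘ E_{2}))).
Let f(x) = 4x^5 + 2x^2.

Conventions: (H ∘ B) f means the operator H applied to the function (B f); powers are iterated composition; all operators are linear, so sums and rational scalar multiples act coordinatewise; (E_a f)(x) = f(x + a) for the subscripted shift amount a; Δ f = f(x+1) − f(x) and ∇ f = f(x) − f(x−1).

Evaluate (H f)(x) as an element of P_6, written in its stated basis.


g(x) = -240x^4 - 1440x^3 - 3360x^2 - 3648x - 1560

E_{2} f = 4x^5 + 40x^4 + 160x^3 + 322x^2 + 328x + 136
∇ E_{2} f = 20x^4 + 120x^3 + 280x^2 + 304x + 130
(-3(∇ ∘ E_{2})) f = -60x^4 - 360x^3 - 840x^2 - 912x - 390
(2(-3(∇ ∘ E_{2}))) f = -120x^4 - 720x^3 - 1680x^2 - 1824x - 780
(2(2(-3(∇ ∘ E_{2})))) f = -240x^4 - 1440x^3 - 3360x^2 - 3648x - 1560


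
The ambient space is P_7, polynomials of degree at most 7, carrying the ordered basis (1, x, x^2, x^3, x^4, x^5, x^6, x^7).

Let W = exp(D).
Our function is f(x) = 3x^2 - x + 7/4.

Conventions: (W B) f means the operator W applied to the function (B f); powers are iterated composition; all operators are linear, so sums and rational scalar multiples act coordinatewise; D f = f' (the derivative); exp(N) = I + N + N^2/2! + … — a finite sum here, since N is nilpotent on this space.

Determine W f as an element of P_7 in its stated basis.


order-1 term: 6x - 1
order-2 term: 3
the series for exp(D) f terminates at order 2
exp(D) f = 3x^2 + 5x + 15/4

g(x) = 3x^2 + 5x + 15/4


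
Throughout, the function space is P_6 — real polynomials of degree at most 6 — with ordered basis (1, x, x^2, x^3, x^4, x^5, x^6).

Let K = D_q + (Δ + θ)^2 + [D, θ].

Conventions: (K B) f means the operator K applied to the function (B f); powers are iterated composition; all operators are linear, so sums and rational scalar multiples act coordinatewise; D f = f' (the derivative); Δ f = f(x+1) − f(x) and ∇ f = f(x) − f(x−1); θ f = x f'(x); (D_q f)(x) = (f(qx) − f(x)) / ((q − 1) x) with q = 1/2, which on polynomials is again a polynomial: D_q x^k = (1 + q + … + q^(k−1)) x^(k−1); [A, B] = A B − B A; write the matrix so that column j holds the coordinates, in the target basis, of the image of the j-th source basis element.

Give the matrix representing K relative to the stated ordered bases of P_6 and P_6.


image of 1: 0
image of x: x + 3
image of x^2: 4x^2 + (19/2)x + 4
image of x^3: 9x^3 + (79/4)x^2 + 18x + 9
image of x^4: 16x^4 + (271/8)x^3 + 48x^2 + 44x + 18
image of x^5: 25x^5 + (831/16)x^4 + 100x^3 + 130x^2 + 100x + 35
image of x^6: 36x^6 + (2367/32)x^5 + 180x^4 + 300x^3 + 330x^2 + 222x + 68
each image's coordinates form column j of the matrix

the matrix is [[0, 3, 4, 9, 18, 35, 68]; [0, 1, 19/2, 18, 44, 100, 222]; [0, 0, 4, 79/4, 48, 130, 330]; [0, 0, 0, 9, 271/8, 100, 300]; [0, 0, 0, 0, 16, 831/16, 180]; [0, 0, 0, 0, 0, 25, 2367/32]; [0, 0, 0, 0, 0, 0, 36]] (rows listed top to bottom)


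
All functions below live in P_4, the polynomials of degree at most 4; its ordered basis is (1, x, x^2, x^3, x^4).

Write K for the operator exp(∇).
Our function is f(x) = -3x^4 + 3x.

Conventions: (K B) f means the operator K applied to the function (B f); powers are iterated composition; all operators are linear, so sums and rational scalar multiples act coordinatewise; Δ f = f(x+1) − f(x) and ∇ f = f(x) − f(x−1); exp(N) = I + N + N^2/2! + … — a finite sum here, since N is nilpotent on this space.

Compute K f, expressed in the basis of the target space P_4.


the image equals g(x) = -3x^4 - 12x^3 + 15x

order-1 term: -12x^3 + 18x^2 - 12x + 6
order-2 term: -18x^2 + 36x - 21
order-3 term: -12x + 18
order-4 term: -3
the series for exp(∇) f terminates at order 4
exp(∇) f = -3x^4 - 12x^3 + 15x


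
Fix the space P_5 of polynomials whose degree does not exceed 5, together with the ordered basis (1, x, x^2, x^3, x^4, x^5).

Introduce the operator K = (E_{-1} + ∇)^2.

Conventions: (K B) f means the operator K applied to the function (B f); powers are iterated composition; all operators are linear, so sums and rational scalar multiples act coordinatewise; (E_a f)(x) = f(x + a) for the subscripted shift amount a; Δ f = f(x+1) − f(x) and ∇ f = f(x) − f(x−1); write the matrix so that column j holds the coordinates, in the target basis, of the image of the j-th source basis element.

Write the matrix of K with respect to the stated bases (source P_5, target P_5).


the matrix is [[1, 0, 0, 0, 0, 0]; [0, 1, 0, 0, 0, 0]; [0, 0, 1, 0, 0, 0]; [0, 0, 0, 1, 0, 0]; [0, 0, 0, 0, 1, 0]; [0, 0, 0, 0, 0, 1]] (rows listed top to bottom)

image of 1: 1
image of x: x
image of x^2: x^2
image of x^3: x^3
image of x^4: x^4
image of x^5: x^5
each image's coordinates form column j of the matrix


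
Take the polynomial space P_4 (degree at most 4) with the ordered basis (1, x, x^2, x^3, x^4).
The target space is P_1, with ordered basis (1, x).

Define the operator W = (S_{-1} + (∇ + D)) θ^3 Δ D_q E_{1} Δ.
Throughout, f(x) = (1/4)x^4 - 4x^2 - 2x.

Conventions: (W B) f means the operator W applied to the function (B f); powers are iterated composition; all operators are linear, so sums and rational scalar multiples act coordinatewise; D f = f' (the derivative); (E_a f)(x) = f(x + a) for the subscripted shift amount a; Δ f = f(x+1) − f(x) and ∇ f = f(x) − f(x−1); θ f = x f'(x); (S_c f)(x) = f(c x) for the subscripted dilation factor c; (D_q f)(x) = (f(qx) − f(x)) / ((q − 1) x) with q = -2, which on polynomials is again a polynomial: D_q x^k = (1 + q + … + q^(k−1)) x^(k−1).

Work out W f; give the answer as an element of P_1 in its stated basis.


the result is g(x) = -6x + 12

Δ f = x^3 + (3/2)x^2 - 7x - 23/4
E_{1} Δ f = x^3 + (9/2)x^2 - x - 41/4
D_q E_{1} Δ f = 3x^2 - (9/2)x - 1
Δ D_q E_{1} Δ f = 6x - 3/2
θ (Δ D_q) E_{1} Δ f = 6x
θ θ (Δ D_q) E_{1} Δ f = 6x
θ θ θ (Δ D_q) E_{1} Δ f = 6x
S_{-1} (θ^3 Δ D_q E_{1}) Δ f = -6x
∇ (θ^3 Δ D_q E_{1}) Δ f = 6
D (θ^3 Δ D_q E_{1}) Δ f = 6
(∇ + D) (θ^3 Δ D_q E_{1}) Δ f = 12
(S_{-1} + (∇ + D)) (θ^3 Δ D_q E_{1}) Δ f = -6x + 12


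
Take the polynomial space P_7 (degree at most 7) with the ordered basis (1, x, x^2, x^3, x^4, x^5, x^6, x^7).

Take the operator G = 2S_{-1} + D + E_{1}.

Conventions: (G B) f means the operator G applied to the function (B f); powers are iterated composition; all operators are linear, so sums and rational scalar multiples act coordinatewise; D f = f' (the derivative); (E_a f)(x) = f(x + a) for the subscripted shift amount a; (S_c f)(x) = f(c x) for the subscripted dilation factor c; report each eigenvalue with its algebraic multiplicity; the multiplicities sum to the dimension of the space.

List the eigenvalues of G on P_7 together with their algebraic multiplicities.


image of 1: 3
image of x: -x + 2
image of x^2: 3x^2 + 4x + 1
image of x^3: -x^3 + 6x^2 + 3x + 1
image of x^4: 3x^4 + 8x^3 + 6x^2 + 4x + 1
image of x^5: -x^5 + 10x^4 + 10x^3 + 10x^2 + 5x + 1
image of x^6: 3x^6 + 12x^5 + 15x^4 + 20x^3 + 15x^2 + 6x + 1
image of x^7: -x^7 + 14x^6 + 21x^5 + 35x^4 + 35x^3 + 21x^2 + 7x + 1
the matrix is upper triangular; its diagonal is (3, -1, 3, -1, 3, -1, 3, -1)
for a triangular matrix the eigenvalues are the diagonal entries, with algebraic multiplicity their repetition count

λ = -1 (multiplicity 4), λ = 3 (multiplicity 4)


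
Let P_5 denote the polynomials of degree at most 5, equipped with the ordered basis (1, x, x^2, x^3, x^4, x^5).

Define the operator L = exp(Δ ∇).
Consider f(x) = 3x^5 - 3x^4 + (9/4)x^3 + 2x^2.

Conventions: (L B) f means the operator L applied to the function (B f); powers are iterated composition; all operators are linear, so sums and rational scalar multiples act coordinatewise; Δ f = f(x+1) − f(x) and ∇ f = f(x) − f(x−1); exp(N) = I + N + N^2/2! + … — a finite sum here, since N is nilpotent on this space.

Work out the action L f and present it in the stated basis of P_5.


the result is g(x) = 3x^5 - 3x^4 + (249/4)x^3 - 34x^2 + (447/2)x - 38

order-1 term: 60x^3 - 36x^2 + (87/2)x - 2
order-2 term: 180x - 36
the series for exp(Δ ∇) f terminates at order 2
exp(Δ ∇) f = 3x^5 - 3x^4 + (249/4)x^3 - 34x^2 + (447/2)x - 38


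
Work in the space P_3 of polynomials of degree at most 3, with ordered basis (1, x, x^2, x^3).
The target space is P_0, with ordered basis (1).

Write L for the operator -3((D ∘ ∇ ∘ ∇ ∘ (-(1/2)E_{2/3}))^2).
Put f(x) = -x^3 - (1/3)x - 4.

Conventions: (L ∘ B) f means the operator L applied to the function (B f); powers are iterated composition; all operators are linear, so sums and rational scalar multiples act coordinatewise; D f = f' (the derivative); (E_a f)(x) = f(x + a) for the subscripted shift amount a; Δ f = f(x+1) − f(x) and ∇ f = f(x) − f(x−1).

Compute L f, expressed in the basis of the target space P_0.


the result is g(x) = 0

E_{2/3} f = -x^3 - 2x^2 - (5/3)x - 122/27
(-(1/2)E_{2/3}) f = (1/2)x^3 + x^2 + (5/6)x + 61/27
∇ (-(1/2)E_{2/3}) f = (3/2)x^2 + (1/2)x + 1/3
∇ ∇ (-(1/2)E_{2/3}) f = 3x - 1
D (∇ ∘ ∇) (-(1/2)E_{2/3}) f = 3
E_{2/3} (D ∘ ∇ ∘ ∇ ∘ (-(1/2)E_{2/3})) f = 3
(-(1/2)E_{2/3}) (D ∘ ∇ ∘ ∇ ∘ (-(1/2)E_{2/3})) f = -3/2
∇ (-(1/2)E_{2/3}) (D ∘ ∇ ∘ ∇ ∘ (-(1/2)E_{2/3})) f = 0
∇ ∇ (-(1/2)E_{2/3}) (D ∘ ∇ ∘ ∇ ∘ (-(1/2)E_{2/3})) f = 0
D (∇ ∘ ∇) (-(1/2)E_{2/3}) (D ∘ ∇ ∘ ∇ ∘ (-(1/2)E_{2/3})) f = 0
(-3((D ∘ ∇ ∘ ∇ ∘ (-(1/2)E_{2/3}))^2)) f = 0


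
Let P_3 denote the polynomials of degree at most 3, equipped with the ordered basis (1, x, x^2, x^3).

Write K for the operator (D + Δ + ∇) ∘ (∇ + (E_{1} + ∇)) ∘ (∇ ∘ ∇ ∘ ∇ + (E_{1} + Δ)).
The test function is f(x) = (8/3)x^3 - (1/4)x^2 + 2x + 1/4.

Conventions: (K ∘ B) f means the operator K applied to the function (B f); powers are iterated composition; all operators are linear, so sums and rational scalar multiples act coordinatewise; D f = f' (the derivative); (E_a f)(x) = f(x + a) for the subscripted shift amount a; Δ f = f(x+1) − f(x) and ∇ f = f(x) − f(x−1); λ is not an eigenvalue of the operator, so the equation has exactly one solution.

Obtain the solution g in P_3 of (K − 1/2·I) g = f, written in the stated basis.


the image equals g(x) = -(16/3)x^3 - (191/2)x^2 - 2110x - 117959/6

write g with unknown coordinates in the stated basis and equate coefficients in (K − 1/2·I) g = f
solving from the highest basis element down gives g = -(16/3)x^3 - (191/2)x^2 - 2110x - 117959/6
check: K g = -48x^2 - 1053x - 29489/3
so K g − 1/2·g = (8/3)x^3 - (1/4)x^2 + 2x + 1/4 = f ✓


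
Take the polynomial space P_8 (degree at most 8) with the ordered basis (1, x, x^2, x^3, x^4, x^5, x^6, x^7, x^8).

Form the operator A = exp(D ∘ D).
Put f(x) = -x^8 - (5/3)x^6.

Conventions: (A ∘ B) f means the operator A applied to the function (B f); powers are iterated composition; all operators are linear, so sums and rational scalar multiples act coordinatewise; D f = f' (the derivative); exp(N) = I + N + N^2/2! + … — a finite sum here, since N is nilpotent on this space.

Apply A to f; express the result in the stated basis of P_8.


order-1 term: -56x^6 - 50x^4
order-2 term: -840x^4 - 300x^2
order-3 term: -3360x^2 - 200
order-4 term: -1680
the series for exp(D ∘ D) f terminates at order 4
exp(D ∘ D) f = -x^8 - (173/3)x^6 - 890x^4 - 3660x^2 - 1880

the result is g(x) = -x^8 - (173/3)x^6 - 890x^4 - 3660x^2 - 1880


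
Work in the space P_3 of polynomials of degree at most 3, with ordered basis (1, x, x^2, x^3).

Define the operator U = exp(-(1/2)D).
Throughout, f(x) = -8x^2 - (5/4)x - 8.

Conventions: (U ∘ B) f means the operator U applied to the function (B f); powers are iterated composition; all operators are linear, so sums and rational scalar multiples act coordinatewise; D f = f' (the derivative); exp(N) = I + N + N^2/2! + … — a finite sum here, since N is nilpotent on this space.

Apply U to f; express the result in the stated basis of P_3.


order-1 term: 8x + 5/8
order-2 term: -2
the series for exp(-(1/2)D) f terminates at order 2
exp(-(1/2)D) f = -8x^2 + (27/4)x - 75/8

the image equals g(x) = -8x^2 + (27/4)x - 75/8


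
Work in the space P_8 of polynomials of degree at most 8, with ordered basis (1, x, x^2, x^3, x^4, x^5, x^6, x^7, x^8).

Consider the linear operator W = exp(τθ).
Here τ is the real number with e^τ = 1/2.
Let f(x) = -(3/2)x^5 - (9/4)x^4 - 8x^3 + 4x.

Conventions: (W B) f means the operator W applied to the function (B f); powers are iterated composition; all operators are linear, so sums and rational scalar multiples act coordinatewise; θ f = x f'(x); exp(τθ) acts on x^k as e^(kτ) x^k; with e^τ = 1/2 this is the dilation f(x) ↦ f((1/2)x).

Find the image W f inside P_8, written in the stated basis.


exp(τθ) x^k = e^(kτ) x^k; with e^τ = 1/2 this sends x^k to (1/2)^k x^k
x ↦ 1/2 x
x^3 ↦ 1/8 x^3
x^4 ↦ 1/16 x^4
x^5 ↦ 1/32 x^5
applying this coordinatewise to f: exp(τθ) f = -(3/64)x^5 - (9/64)x^4 - x^3 + 2x

the image equals g(x) = -(3/64)x^5 - (9/64)x^4 - x^3 + 2x


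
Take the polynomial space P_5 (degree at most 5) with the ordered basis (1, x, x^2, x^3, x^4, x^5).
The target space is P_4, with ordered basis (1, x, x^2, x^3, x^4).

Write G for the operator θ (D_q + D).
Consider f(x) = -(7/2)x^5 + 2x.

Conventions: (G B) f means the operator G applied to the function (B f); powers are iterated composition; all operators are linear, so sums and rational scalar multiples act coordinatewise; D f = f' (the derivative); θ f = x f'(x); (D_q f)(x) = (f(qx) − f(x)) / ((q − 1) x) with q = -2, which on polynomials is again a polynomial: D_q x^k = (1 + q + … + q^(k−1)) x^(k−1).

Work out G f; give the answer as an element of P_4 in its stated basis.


the result is g(x) = -224x^4

D_q f = -(77/2)x^4 + 2
D f = -(35/2)x^4 + 2
(D_q + D) f = -56x^4 + 4
θ (D_q + D) f = -224x^4


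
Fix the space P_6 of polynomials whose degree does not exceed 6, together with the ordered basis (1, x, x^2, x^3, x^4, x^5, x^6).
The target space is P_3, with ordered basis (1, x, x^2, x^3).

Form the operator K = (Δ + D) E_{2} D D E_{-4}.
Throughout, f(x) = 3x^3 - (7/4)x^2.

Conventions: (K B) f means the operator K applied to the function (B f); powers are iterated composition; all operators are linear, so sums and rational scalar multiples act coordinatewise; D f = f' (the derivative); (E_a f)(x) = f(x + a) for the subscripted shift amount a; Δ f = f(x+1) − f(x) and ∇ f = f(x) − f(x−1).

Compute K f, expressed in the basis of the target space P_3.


E_{-4} f = 3x^3 - (151/4)x^2 + 158x - 220
D E_{-4} f = 9x^2 - (151/2)x + 158
D D E_{-4} f = 18x - 151/2
E_{2} D D E_{-4} f = 18x - 79/2
Δ (E_{2} D D) E_{-4} f = 18
D (E_{2} D D) E_{-4} f = 18
(Δ + D) (E_{2} D D) E_{-4} f = 36

the image equals g(x) = 36


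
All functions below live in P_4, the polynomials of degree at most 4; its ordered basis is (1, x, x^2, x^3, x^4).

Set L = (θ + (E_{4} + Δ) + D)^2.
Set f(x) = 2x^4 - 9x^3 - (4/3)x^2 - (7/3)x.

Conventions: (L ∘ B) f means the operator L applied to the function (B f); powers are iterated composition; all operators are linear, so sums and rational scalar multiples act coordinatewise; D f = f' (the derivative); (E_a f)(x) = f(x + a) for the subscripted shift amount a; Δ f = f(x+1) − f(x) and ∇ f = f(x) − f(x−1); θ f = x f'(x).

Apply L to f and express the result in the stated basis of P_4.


θ f = 8x^4 - 27x^3 - (8/3)x^2 - (7/3)x
E_{4} f = 2x^4 + 23x^3 + (248/3)x^2 + 67x - 284/3
Δ f = 8x^3 - 15x^2 - (65/3)x - 32/3
(E_{4} + Δ) f = 2x^4 + 31x^3 + (203/3)x^2 + (136/3)x - 316/3
D f = 8x^3 - 27x^2 - (8/3)x - 7/3
(θ + (E_{4} + Δ) + D) f = 10x^4 + 12x^3 + 38x^2 + (121/3)x - 323/3
θ (θ + (E_{4} + Δ) + D) f = 40x^4 + 36x^3 + 76x^2 + (121/3)x
E_{4} (θ + (E_{4} + Δ) + D) f = 10x^4 + 172x^3 + 1142x^2 + (10441/3)x + 11969/3
Δ (θ + (E_{4} + Δ) + D) f = 40x^3 + 96x^2 + 152x + 301/3
(E_{4} + Δ) (θ + (E_{4} + Δ) + D) f = 10x^4 + 212x^3 + 1238x^2 + (10897/3)x + 4090
D (θ + (E_{4} + Δ) + D) f = 40x^3 + 36x^2 + 76x + 121/3
(θ + (E_{4} + Δ) + D) (θ + (E_{4} + Δ) + D) f = 50x^4 + 288x^3 + 1350x^2 + (11246/3)x + 12391/3

the result is g(x) = 50x^4 + 288x^3 + 1350x^2 + (11246/3)x + 12391/3
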